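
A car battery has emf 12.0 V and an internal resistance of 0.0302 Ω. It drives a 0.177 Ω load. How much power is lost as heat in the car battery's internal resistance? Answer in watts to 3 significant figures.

Internal loss is I²r, with I set by the total series resistance r+R.
I = ε / (r + R) = 12.0 / (0.0302 + 0.177) = 57.92 A
P_int = I² r = (57.92)² × 0.0302 = 101.3 W

101 W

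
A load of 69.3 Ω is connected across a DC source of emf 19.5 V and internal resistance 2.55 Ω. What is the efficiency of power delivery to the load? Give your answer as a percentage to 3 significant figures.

96.5 %

Efficiency is P_load / P_total. With a series r and R sharing the same I, P = I²R for each, so η = R/(R+r).
η = R / (R + r) = 69.3 / (69.3 + 2.55) = 0.9645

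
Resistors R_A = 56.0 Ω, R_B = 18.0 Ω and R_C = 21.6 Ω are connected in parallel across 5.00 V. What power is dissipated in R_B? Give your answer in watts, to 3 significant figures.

1.39 W

The supply voltage appears across each parallel branch — just use P = V²/R_B.
P_R_B = V² / R_B = (5.00)² / 18.0 Ω = 1.389 W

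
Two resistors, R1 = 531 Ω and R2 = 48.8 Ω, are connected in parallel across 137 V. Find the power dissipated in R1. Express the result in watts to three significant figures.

Each parallel branch sees the full supply voltage, so P = V²/R applies directly to the target branch.
P_R1 = V² / R1 = (137)² / 531 Ω = 35.35 W

35.3 W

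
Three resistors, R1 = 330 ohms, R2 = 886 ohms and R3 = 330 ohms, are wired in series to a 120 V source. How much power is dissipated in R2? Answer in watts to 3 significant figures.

5.34 W

Series elements share the same current, so find I first, then use P = I²R.
R_total = 330 + 886 + 330 = 1546 Ω
I = V / R_total = 120 / 1546 = 0.07762 A
P_R2 = I² × R2 = (0.07762)² × 886 = 5.338 W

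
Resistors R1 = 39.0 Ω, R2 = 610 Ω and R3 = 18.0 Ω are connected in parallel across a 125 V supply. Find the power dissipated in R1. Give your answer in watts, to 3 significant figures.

401 W

Each parallel branch sees the full supply voltage, so P = V²/R applies directly to the target branch.
P_R1 = V² / R1 = (125)² / 39.0 Ω = 400.6 W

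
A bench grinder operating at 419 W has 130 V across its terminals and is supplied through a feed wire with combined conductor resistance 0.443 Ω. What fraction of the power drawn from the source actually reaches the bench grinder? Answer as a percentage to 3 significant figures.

98.9 %

I = P / V = 419 / 130 = 3.223 A through the feed wire.
P_line = I² R_line = (3.223)² × 0.443 = 4.602 W
P_source = P_load + P_line = 419.0 + 4.602 = 423.6 W
η = P_load / P_source = 419.0 / 423.6 = 0.9891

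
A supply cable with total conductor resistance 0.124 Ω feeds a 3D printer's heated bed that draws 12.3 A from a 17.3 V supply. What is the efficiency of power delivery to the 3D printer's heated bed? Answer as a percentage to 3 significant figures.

91.2 %

The supply cable carries the full 12.3 A.
P_line = I² R_line = (12.30)² × 0.124 = 18.76 W
P_source = V I = 17.3 × 12.30 = 212.8 W; P_load = 194.0 W
η = P_load / P_source = 194.0 / 212.8 = 0.9118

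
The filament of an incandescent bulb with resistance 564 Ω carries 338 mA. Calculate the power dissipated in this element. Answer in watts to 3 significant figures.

The current through and the resistance of the element are both given; use P = I²R.
P = (0.3380 A)² × 564 Ω = 64.43 W

64.4 W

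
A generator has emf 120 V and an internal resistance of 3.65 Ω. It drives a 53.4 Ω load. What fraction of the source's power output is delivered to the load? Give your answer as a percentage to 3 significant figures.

93.6 %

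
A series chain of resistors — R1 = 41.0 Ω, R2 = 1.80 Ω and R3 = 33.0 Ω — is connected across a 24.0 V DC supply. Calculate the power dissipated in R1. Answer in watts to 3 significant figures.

Since the resistors are in series they all carry the loop current I = V/R_total; the power in any one is I²R.
R_total = 41.0 + 1.80 + 33.0 = 75.80 Ω
I = V / R_total = 24.0 / 75.80 = 0.3166 A
P_R1 = I² × R1 = (0.3166)² × 41.0 = 4.110 W

4.11 W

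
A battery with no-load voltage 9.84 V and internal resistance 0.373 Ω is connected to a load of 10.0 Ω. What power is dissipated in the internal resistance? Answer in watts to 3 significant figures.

0.336 W

The source's internal resistance is just another series element carrying I; its dissipation is I²r.
I = ε / (r + R) = 9.84 / (0.373 + 10.0) = 0.9486 A
P_int = I² r = (0.9486)² × 0.373 = 0.3357 W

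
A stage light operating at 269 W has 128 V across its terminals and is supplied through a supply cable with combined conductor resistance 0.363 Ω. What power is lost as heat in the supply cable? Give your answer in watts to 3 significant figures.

1.60 W

The supply cable is a series resistance carrying the load current; its dissipation is I²R_line.
I = P / V = 269 / 128 = 2.102 A through the supply cable.
P_line = I² R_line = (2.102)² × 0.363 = 1.603 W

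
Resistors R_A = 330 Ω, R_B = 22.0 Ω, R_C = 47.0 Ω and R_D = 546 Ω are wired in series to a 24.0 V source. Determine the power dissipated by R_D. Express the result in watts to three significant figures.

The current is common to all series resistors; compute it, then apply P = I²R for the target.
R_total = 330 + 22.0 + 47.0 + 546 = 945.0 Ω
I = V / R_total = 24.0 / 945.0 = 0.02540 A
P_R_D = I² × R_D = (0.02540)² × 546 = 0.3522 W

0.352 W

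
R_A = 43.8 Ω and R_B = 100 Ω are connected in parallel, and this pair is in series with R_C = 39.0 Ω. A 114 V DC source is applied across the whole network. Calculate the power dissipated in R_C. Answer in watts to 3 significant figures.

105 W

First find R_p for the parallel pair, then treat R_p + R_C as a series loop.
R_p = (43.8×100)/(43.8+100) = 30.46 Ω
R_total = R_p + 39.0 = 30.46 + 39.0 = 69.46 Ω
I = V / R_total = 114 / 69.46 = 1.641 A
All the supply current flows through R_C; use P = I²R_C.
P_R_C = (1.641)² × 39.0 = 105.1 W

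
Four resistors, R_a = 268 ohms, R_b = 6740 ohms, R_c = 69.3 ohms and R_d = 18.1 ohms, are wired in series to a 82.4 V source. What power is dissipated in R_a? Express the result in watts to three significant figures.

Every series element carries the same I. Get I from the total resistance, then P = I² × R_a.
R_total = 268 + 6740 + 69.3 + 18.1 = 7095 Ω
I = V / R_total = 82.4 / 7095 = 0.01161 A
P_R_a = I² × R_a = (0.01161)² × 268 = 0.03614 W

0.0361 W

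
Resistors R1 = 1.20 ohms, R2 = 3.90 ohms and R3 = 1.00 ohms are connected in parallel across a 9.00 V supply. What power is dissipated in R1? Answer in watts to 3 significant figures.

Every branch has 9.00 V across it, so for R1 the power is simply V²/R.
P_R1 = V² / R1 = (9.00)² / 1.20 Ω = 67.50 W

67.5 W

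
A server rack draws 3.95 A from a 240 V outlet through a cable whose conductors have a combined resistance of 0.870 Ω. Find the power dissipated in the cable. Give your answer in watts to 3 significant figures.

Only the current and the line resistance are needed for the I²R loss.
The cable carries the full 3.95 A.
P_line = I² R_line = (3.950)² × 0.870 = 13.57 W

13.6 W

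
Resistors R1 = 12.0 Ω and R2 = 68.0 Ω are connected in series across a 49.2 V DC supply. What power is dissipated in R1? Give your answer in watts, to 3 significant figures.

4.54 W

The current is common to all series resistors; compute it, then apply P = I²R for the target.
R_total = 12.0 + 68.0 = 80.00 Ω
I = V / R_total = 49.2 / 80.00 = 0.6150 A
P_R1 = I² × R1 = (0.6150)² × 12.0 = 4.539 W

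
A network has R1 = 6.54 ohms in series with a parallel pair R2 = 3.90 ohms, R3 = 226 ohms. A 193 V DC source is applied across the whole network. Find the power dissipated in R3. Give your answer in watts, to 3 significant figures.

First combine the parallel branches into one equivalent R_p, then R1 + R_p is a series pair.
R_p = (3.90×226)/(3.90+226) = 3.834 Ω
R_total = 6.54 + 3.834 = 10.37 Ω
I = V / R_total = 193 / 10.37 = 18.60 A
Voltage across the parallel pair: V_p = I × R_p = 18.60 × 3.834 = 71.33 V
R3 is across V_p, so use P = V²/R for that branch.
P_R3 = (71.33)² / 226 = 22.51 W

22.5 W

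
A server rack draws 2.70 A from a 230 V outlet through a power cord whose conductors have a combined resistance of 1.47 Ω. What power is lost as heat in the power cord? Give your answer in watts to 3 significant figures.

The power cord is a series resistance carrying the load current; its dissipation is I²R_line.
The power cord carries the full 2.70 A.
P_line = I² R_line = (2.700)² × 1.47 = 10.72 W

10.7 W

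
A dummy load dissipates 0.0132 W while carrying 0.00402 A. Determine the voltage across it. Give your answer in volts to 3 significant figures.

3.28 V

Rearranging the power relation for the two known quantities gives V = P / I.
V = 0.0132 / 0.004020 = 3.284 V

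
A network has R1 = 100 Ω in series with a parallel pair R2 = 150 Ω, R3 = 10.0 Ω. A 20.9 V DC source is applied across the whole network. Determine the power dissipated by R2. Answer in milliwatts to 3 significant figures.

Collapse R2‖R3 to a single equivalent, reducing the network to two series elements.
R_p = (150×10.0)/(150+10.0) = 9.375 Ω
R_total = 100 + 9.375 = 109.4 Ω
I = V / R_total = 20.9 / 109.4 = 0.1911 A
Voltage across the parallel pair: V_p = I × R_p = 0.1911 × 9.375 = 1.791 V
With V_p across R2, its power is V_p²/R2.
P_R2 = (1.791)² / 150 = 0.02139 W

21.4 mW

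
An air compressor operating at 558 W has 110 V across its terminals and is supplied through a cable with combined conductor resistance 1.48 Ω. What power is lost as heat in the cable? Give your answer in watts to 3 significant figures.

38.1 W

The cable and load are in series, so the same current flows in both; the loss is I²R_line.
I = P / V = 558 / 110 = 5.073 A through the cable.
P_line = I² R_line = (5.073)² × 1.48 = 38.08 W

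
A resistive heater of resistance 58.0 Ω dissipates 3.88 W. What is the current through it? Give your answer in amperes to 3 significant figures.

From P = V I = I²R = V²/R, with the two given quantities we get I = √(P / R).
I = √(3.88 / 58.0) = 0.2586 A

0.259 A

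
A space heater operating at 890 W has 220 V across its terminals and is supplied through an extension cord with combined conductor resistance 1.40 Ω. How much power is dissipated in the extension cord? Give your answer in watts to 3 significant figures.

Line loss is just I²R for the cable — we know both I and R_line directly.
I = P / V = 890 / 220 = 4.045 A through the extension cord.
P_line = I² R_line = (4.045)² × 1.40 = 22.91 W

22.9 W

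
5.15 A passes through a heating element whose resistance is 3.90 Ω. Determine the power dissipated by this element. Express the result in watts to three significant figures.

103 W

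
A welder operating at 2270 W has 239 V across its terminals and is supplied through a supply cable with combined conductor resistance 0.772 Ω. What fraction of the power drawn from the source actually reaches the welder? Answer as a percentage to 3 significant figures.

I = P / V = 2270 / 239 = 9.498 A through the supply cable.
P_line = I² R_line = (9.498)² × 0.772 = 69.64 W
P_source = P_load + P_line = 2270 + 69.64 = 2340 W
η = P_load / P_source = 2270 / 2340 = 0.9702

97.0 %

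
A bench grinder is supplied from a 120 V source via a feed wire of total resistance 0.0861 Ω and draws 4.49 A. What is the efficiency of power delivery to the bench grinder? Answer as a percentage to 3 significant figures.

99.7 %

The feed wire carries the full 4.49 A.
P_line = I² R_line = (4.490)² × 0.0861 = 1.736 W
P_source = V I = 120 × 4.490 = 538.8 W; P_load = 537.1 W
η = P_load / P_source = 537.1 / 538.8 = 0.9968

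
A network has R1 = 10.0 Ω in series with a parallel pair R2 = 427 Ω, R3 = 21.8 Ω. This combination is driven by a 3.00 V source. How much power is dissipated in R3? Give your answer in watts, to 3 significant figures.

Reduce the parallel pair to R_p first; the network is then a simple series string.
R_p = (427×21.8)/(427+21.8) = 20.74 Ω
R_total = 10.0 + 20.74 = 30.74 Ω
I = V / R_total = 3.00 / 30.74 = 0.09759 A
Voltage across the parallel pair: V_p = I × R_p = 0.09759 × 20.74 = 2.024 V
R3 sees V_p directly, so P = V_p² / R3.
P_R3 = (2.024)² / 21.8 = 0.1879 W

0.188 W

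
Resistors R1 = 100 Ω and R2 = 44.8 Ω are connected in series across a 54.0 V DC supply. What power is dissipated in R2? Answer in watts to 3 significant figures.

In a series string the same current flows through every resistor — find that current, then P = I²R for the one we want.
R_total = 100 + 44.8 = 144.8 Ω
I = V / R_total = 54.0 / 144.8 = 0.3729 A
P_R2 = I² × R2 = (0.3729)² × 44.8 = 6.231 W

6.23 W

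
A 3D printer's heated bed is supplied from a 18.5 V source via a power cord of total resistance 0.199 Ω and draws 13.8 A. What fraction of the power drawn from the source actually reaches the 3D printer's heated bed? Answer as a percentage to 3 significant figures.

85.2 %

The power cord carries the full 13.8 A.
P_line = I² R_line = (13.80)² × 0.199 = 37.90 W
P_source = V I = 18.5 × 13.80 = 255.3 W; P_load = 217.4 W
η = P_load / P_source = 217.4 / 255.3 = 0.8516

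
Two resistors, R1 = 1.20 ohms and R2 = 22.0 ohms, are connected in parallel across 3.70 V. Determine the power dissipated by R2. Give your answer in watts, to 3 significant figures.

0.622 W

R2 sits directly across the source, so P = V²/R with V = 3.70 V.
P_R2 = V² / R2 = (3.70)² / 22.0 Ω = 0.6223 W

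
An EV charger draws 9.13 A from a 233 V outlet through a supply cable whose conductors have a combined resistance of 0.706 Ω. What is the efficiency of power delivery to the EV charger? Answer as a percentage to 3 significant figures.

The supply cable carries the full 9.13 A.
P_line = I² R_line = (9.130)² × 0.706 = 58.85 W
P_source = V I = 233 × 9.130 = 2127 W; P_load = 2068 W
η = P_load / P_source = 2068 / 2127 = 0.9723

97.2 %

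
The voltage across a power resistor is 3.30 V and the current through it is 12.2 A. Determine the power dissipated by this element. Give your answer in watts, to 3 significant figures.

Since both terminal voltage and current are stated, P = V I gives the power in one step.
P = 3.30 V × 12.20 A = 40.26 W

40.3 W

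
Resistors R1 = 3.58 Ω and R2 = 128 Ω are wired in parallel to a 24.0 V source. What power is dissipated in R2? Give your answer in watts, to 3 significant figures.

4.50 W

Parallel branches share the same voltage; P = V²/R gives the branch power in one step.
P_R2 = V² / R2 = (24.0)² / 128 Ω = 4.500 W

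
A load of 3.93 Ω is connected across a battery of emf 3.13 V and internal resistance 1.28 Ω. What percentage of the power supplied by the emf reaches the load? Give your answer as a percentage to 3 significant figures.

75.4 %

Both r and R carry the same current, so the power split is just the resistance split: η = R/(R+r).
η = R / (R + r) = 3.93 / (3.93 + 1.28) = 0.7543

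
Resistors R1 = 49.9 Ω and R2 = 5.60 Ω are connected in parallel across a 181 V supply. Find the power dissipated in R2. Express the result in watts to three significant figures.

5850 W

Every branch has 181 V across it, so for R2 the power is simply V²/R.
P_R2 = V² / R2 = (181)² / 5.60 Ω = 5850 W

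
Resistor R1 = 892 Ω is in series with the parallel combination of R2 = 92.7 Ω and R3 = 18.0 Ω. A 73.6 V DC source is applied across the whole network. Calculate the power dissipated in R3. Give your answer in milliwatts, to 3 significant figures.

83.1 mW

Collapse R2‖R3 to a single equivalent, reducing the network to two series elements.
R_p = (92.7×18.0)/(92.7+18.0) = 15.07 Ω
R_total = 892 + 15.07 = 907.1 Ω
I = V / R_total = 73.6 / 907.1 = 0.08114 A
Voltage across the parallel pair: V_p = I × R_p = 0.08114 × 15.07 = 1.223 V
R3 sees V_p directly, so P = V_p² / R3.
P_R3 = (1.223)² / 18.0 = 0.08310 W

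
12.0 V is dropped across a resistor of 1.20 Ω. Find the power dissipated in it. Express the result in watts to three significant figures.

With V across and R both known, P = V²/R gives the dissipation directly.
P = (12.0 V)² / 1.20 Ω = 120.0 W

120 W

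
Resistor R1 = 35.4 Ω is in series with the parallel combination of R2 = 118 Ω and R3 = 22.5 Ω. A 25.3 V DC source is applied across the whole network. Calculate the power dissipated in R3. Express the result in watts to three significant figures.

3.45 W

Collapse R2‖R3 to a single equivalent, reducing the network to two series elements.
R_p = (118×22.5)/(118+22.5) = 18.90 Ω
R_total = 35.4 + 18.90 = 54.30 Ω
I = V / R_total = 25.3 / 54.30 = 0.4660 A
Voltage across the parallel pair: V_p = I × R_p = 0.4660 × 18.90 = 8.805 V
With V_p across R3, its power is V_p²/R3.
P_R3 = (8.805)² / 22.5 = 3.446 W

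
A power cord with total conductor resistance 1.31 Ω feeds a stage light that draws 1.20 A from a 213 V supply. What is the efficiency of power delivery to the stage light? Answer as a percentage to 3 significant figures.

99.3 %

The power cord carries the full 1.20 A.
P_line = I² R_line = (1.200)² × 1.31 = 1.886 W
P_source = V I = 213 × 1.200 = 255.6 W; P_load = 253.7 W
η = P_load / P_source = 253.7 / 255.6 = 0.9926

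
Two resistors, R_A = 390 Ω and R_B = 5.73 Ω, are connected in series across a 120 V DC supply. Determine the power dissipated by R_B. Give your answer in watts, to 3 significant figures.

0.527 W

Every series element carries the same I. Get I from the total resistance, then P = I² × R_B.
R_total = 390 + 5.73 = 395.7 Ω
I = V / R_total = 120 / 395.7 = 0.3032 A
P_R_B = I² × R_B = (0.3032)² × 5.73 = 0.5269 W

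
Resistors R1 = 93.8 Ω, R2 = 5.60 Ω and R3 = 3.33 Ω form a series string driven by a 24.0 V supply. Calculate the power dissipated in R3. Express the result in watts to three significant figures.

Since the resistors are in series they all carry the loop current I = V/R_total; the power in any one is I²R.
R_total = 93.8 + 5.60 + 3.33 = 102.7 Ω
I = V / R_total = 24.0 / 102.7 = 0.2336 A
P_R3 = I² × R3 = (0.2336)² × 3.33 = 0.1817 W

0.182 W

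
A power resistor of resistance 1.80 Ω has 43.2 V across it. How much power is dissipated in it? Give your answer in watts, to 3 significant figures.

1040 W

With V across and R both known, P = V²/R gives the dissipation directly.
P = (43.2 V)² / 1.80 Ω = 1037 W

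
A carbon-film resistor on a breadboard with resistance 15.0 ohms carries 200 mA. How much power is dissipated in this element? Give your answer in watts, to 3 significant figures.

0.600 W

Knowing I and R, the power is just I²R — no need to find V first.
P = (0.2000 A)² × 15.0 Ω = 0.6000 W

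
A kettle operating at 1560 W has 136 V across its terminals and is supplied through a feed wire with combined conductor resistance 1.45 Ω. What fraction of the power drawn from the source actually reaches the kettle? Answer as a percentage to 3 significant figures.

I = P / V = 1560 / 136 = 11.47 A through the feed wire.
P_line = I² R_line = (11.47)² × 1.45 = 190.8 W
P_source = P_load + P_line = 1560 + 190.8 = 1751 W
η = P_load / P_source = 1560 / 1751 = 0.8910

89.1 %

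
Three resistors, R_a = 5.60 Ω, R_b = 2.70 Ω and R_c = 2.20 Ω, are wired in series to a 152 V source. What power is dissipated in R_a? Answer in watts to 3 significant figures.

In a series string the same current flows through every resistor — find that current, then P = I²R for the one we want.
R_total = 5.60 + 2.70 + 2.20 = 10.50 Ω
I = V / R_total = 152 / 10.50 = 14.48 A
P_R_a = I² × R_a = (14.48)² × 5.60 = 1174 W

1170 W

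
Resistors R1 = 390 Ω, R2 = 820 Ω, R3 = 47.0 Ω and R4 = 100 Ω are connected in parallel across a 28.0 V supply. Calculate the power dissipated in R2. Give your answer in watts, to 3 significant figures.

R2 sits directly across the source, so P = V²/R with V = 28.0 V.
P_R2 = V² / R2 = (28.0)² / 820 Ω = 0.9561 W

0.956 W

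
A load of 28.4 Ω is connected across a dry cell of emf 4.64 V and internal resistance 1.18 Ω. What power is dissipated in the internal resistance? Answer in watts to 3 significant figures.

0.0290 W

The internal resistance carries the same current as the load; P_int = I²r.
I = ε / (r + R) = 4.64 / (1.18 + 28.4) = 0.1569 A
P_int = I² r = (0.1569)² × 1.18 = 0.02903 W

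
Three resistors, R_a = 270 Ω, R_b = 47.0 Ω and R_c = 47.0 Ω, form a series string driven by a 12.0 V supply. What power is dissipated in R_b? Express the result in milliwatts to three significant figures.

51.1 mW

Series elements share the same current, so find I first, then use P = I²R.
R_total = 270 + 47.0 + 47.0 = 364.0 Ω
I = V / R_total = 12.0 / 364.0 = 0.03297 A
P_R_b = I² × R_b = (0.03297)² × 47.0 = 0.05108 W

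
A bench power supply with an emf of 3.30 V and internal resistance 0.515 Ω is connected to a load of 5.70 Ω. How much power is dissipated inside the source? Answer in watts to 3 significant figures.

0.145 W

r is in series with the load, so it carries the full circuit current — the loss in it is I²r.
I = ε / (r + R) = 3.30 / (0.515 + 5.70) = 0.5310 A
P_int = I² r = (0.5310)² × 0.515 = 0.1452 W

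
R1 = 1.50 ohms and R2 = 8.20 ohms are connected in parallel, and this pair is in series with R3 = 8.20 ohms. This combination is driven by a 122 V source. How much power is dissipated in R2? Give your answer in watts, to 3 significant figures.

32.6 W

Combine R1 and R2 into their parallel equivalent first, reducing the network to two series resistors.
R_p = (1.50×8.20)/(1.50+8.20) = 1.268 Ω
R_total = R_p + 8.20 = 1.268 + 8.20 = 9.468 Ω
I = V / R_total = 122 / 9.468 = 12.89 A
Voltage across the parallel pair: V_p = I × R_p = 12.89 × 1.268 = 16.34 V
Use P = V²/R for R2 with V = V_p.
P_R2 = (16.34)² / 8.20 = 32.56 W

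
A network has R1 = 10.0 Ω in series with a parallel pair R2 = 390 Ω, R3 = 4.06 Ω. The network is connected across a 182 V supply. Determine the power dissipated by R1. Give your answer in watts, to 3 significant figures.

1690 W

Reduce the parallel pair to R_p first; the network is then a simple series string.
R_p = (390×4.06)/(390+4.06) = 4.018 Ω
R_total = 10.0 + 4.018 = 14.02 Ω
I = V / R_total = 182 / 14.02 = 12.98 A
All the current flows through R1; use P = I²R.
P_R1 = (12.98)² × 10.0 = 1686 W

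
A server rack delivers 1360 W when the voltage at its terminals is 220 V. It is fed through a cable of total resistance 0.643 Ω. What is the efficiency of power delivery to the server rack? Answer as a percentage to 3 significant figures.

98.2 %

I = P / V = 1360 / 220 = 6.182 A through the cable.
P_line = I² R_line = (6.182)² × 0.643 = 24.57 W
P_source = P_load + P_line = 1360 + 24.57 = 1385 W
η = P_load / P_source = 1360 / 1385 = 0.9823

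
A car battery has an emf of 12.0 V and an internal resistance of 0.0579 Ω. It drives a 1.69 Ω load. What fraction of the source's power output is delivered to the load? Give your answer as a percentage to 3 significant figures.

96.7 %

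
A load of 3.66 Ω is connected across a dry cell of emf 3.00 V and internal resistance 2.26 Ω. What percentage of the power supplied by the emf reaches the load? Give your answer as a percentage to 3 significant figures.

61.8 %

The source delivers εI, of which I²R reaches the load and I²r is lost; since I is common, η = R/(R+r).
η = R / (R + r) = 3.66 / (3.66 + 2.26) = 0.6182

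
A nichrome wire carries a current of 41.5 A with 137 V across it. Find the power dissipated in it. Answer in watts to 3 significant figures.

5690 W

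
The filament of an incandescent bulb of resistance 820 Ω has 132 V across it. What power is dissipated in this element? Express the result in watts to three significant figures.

21.2 W

Voltage and resistance are given, so P = V²/R is the one-step route.
P = (132 V)² / 820 Ω = 21.25 W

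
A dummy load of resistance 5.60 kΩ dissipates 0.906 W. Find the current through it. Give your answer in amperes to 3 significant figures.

From P = V I = I²R = V²/R, with the two given quantities we get I = √(P / R).
I = √(0.906 / 5600) = 0.01272 A

0.0127 A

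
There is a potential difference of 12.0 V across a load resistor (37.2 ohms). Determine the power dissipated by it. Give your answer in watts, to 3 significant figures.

Voltage and resistance are given, so P = V²/R is the one-step route.
P = (12.0 V)² / 37.2 Ω = 3.871 W

3.87 W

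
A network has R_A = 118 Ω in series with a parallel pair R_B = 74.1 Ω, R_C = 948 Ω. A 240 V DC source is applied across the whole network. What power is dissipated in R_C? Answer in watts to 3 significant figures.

8.23 W

Replace R_B and R_C with their parallel equivalent so the circuit becomes R_A in series with R_p.
R_p = (74.1×948)/(74.1+948) = 68.73 Ω
R_total = 118 + 68.73 = 186.7 Ω
I = V / R_total = 240 / 186.7 = 1.285 A
Voltage across the parallel pair: V_p = I × R_p = 1.285 × 68.73 = 88.34 V
With V_p across R_C, its power is V_p²/R_C.
P_R_C = (88.34)² / 948 = 8.231 W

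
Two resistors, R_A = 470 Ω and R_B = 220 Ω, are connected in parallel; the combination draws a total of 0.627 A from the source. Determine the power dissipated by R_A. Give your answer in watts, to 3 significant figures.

18.8 W

Only the total current is stated, so first find the parallel equivalent to get the voltage across the combination.
1/R_eq = 1/470 + 1/220 ⇒ R_eq = 149.9 Ω
V = I_total × R_eq = 0.6270 × 149.9 = 93.96 V
P_R_A = V² / R_A = (93.96)² / 470 = 18.78 W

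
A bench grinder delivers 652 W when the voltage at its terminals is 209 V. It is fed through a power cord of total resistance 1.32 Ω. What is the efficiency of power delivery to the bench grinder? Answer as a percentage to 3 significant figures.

98.1 %

I = P / V = 652 / 209 = 3.120 A through the power cord.
P_line = I² R_line = (3.120)² × 1.32 = 12.85 W
P_source = P_load + P_line = 652.0 + 12.85 = 664.8 W
η = P_load / P_source = 652.0 / 664.8 = 0.9807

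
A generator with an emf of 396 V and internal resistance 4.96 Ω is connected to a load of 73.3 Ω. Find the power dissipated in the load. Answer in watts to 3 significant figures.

With r and R in series, I = ε/(r+R); the load dissipates I²R.
I = ε / (r + R) = 396 / (4.96 + 73.3) = 5.060 A
P_load = I² R = (5.060)² × 73.3 = 1877 W

1880 W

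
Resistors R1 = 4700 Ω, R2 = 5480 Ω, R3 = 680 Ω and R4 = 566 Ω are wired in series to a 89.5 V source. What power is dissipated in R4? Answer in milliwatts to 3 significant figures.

Every series element carries the same I. Get I from the total resistance, then P = I² × R4.
R_total = 4700 + 5480 + 680 + 566 = 11430 Ω
I = V / R_total = 89.5 / 11430 = 0.007833 A
P_R4 = I² × R4 = (0.007833)² × 566 = 0.03473 W

34.7 mW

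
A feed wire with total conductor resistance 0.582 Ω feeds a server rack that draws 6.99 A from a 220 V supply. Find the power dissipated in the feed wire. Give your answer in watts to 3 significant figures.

Line loss is just I²R for the cable — we know both I and R_line directly.
The feed wire carries the full 6.99 A.
P_line = I² R_line = (6.990)² × 0.582 = 28.44 W

28.4 W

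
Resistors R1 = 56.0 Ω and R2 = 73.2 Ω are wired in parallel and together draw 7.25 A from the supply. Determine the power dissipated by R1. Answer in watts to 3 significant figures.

945 W

The branches share the same voltage, but only the total current is given — find V from the equivalent resistance first.
1/R_eq = 1/56.0 + 1/73.2 ⇒ R_eq = 31.73 Ω
V = I_total × R_eq = 7.250 × 31.73 = 230.0 V
P_R1 = V² / R1 = (230.0)² / 56.0 = 944.8 W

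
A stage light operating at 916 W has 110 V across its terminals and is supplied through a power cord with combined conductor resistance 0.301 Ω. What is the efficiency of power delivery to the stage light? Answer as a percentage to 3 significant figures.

I = P / V = 916 / 110 = 8.327 A through the power cord.
P_line = I² R_line = (8.327)² × 0.301 = 20.87 W
P_source = P_load + P_line = 916.0 + 20.87 = 936.9 W
η = P_load / P_source = 916.0 / 936.9 = 0.9777

97.8 %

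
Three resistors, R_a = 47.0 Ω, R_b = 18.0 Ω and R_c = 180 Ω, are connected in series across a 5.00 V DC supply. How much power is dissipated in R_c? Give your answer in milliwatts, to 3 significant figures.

The current is common to all series resistors; compute it, then apply P = I²R for the target.
R_total = 47.0 + 18.0 + 180 = 245.0 Ω
I = V / R_total = 5.00 / 245.0 = 0.02041 A
P_R_c = I² × R_c = (0.02041)² × 180 = 0.07497 W

75.0 mW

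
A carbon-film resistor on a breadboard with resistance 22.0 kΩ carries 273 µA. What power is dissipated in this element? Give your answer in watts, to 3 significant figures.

0.00164 W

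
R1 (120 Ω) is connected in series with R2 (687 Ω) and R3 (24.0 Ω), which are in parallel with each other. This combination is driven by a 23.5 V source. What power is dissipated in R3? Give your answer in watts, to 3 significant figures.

Reduce the parallel pair to R_p first; the network is then a simple series string.
R_p = (687×24.0)/(687+24.0) = 23.19 Ω
R_total = 120 + 23.19 = 143.2 Ω
I = V / R_total = 23.5 / 143.2 = 0.1641 A
Voltage across the parallel pair: V_p = I × R_p = 0.1641 × 23.19 = 3.806 V
R3 is across V_p, so use P = V²/R for that branch.
P_R3 = (3.806)² / 24.0 = 0.6035 W

0.604 W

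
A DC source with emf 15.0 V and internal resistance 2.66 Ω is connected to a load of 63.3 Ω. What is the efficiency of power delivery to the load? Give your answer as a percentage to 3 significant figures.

Efficiency is P_load / P_total. With a series r and R sharing the same I, P = I²R for each, so η = R/(R+r).
η = R / (R + r) = 63.3 / (63.3 + 2.66) = 0.9597

96.0 %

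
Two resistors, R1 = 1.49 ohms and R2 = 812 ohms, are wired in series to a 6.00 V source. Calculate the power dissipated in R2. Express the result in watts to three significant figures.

0.0442 W

Every series element carries the same I. Get I from the total resistance, then P = I² × R2.
R_total = 1.49 + 812 = 813.5 Ω
I = V / R_total = 6.00 / 813.5 = 0.007376 A
P_R2 = I² × R2 = (0.007376)² × 812 = 0.04417 W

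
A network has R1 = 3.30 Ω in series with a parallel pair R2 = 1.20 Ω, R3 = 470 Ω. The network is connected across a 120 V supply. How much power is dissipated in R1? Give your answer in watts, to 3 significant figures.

Replace R2 and R3 with their parallel equivalent so the circuit becomes R1 in series with R_p.
R_p = (1.20×470)/(1.20+470) = 1.197 Ω
R_total = 3.30 + 1.197 = 4.497 Ω
I = V / R_total = 120 / 4.497 = 26.68 A
R1 is in the main series path, so its power is I²R1.
P_R1 = (26.68)² × 3.30 = 2350 W

2350 W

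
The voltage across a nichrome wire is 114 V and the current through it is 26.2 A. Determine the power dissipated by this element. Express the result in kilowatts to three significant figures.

Both the voltage across and the current through the element are known, so P = V I applies directly.
P = 114 V × 26.20 A = 2987 W

2.99 kW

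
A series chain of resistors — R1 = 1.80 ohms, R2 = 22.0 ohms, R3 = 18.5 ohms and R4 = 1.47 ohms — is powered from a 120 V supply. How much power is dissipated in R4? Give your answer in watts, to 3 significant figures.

The current is common to all series resistors; compute it, then apply P = I²R for the target.
R_total = 1.80 + 22.0 + 18.5 + 1.47 = 43.77 Ω
I = V / R_total = 120 / 43.77 = 2.742 A
P_R4 = I² × R4 = (2.742)² × 1.47 = 11.05 W

11.0 W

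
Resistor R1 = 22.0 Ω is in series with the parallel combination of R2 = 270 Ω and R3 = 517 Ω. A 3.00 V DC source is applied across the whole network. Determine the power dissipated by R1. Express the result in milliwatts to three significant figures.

4.98 mW

Reduce the parallel pair to R_p first; the network is then a simple series string.
R_p = (270×517)/(270+517) = 177.4 Ω
R_total = 22.0 + 177.4 = 199.4 Ω
I = V / R_total = 3.00 / 199.4 = 0.01505 A
All the current flows through R1; use P = I²R.
P_R1 = (0.01505)² × 22.0 = 0.004981 W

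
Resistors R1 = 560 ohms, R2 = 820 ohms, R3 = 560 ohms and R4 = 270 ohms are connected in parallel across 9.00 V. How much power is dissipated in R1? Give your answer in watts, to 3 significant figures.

Parallel branches share the same voltage; P = V²/R gives the branch power in one step.
P_R1 = V² / R1 = (9.00)² / 560 Ω = 0.1446 W

0.145 W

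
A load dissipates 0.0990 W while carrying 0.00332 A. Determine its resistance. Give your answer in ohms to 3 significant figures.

8980 Ω

From P = V I = I²R = V²/R, with the two given quantities we get R = P / I².
R = 0.0990 / (0.003320)² = 8982 Ω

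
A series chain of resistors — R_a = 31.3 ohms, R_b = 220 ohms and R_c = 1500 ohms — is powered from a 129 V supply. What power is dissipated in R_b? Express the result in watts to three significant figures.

Since the resistors are in series they all carry the loop current I = V/R_total; the power in any one is I²R.
R_total = 31.3 + 220 + 1500 = 1751 Ω
I = V / R_total = 129 / 1751 = 0.07366 A
P_R_b = I² × R_b = (0.07366)² × 220 = 1.194 W

1.19 W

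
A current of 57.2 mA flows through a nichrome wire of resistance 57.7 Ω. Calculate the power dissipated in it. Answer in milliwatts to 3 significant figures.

The current through and the resistance of the element are both given; use P = I²R.
P = (0.05720 A)² × 57.7 Ω = 0.1888 W

189 mW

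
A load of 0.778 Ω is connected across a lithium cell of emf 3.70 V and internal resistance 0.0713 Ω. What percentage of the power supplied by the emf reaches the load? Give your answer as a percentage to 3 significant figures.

91.6 %

The source delivers εI, of which I²R reaches the load and I²r is lost; since I is common, η = R/(R+r).
η = R / (R + r) = 0.778 / (0.778 + 0.0713) = 0.9160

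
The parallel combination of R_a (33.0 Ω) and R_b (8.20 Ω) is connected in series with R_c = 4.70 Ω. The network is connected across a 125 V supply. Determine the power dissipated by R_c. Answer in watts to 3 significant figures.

578 W

Reduce the parallel combination to a single R_p; the circuit then becomes R_p in series with the remaining resistor.
R_p = (33.0×8.20)/(33.0+8.20) = 6.568 Ω
R_total = R_p + 4.70 = 6.568 + 4.70 = 11.27 Ω
I = V / R_total = 125 / 11.27 = 11.09 A
R_c is the series element, so its power is I²R.
P_R_c = (11.09)² × 4.70 = 578.4 W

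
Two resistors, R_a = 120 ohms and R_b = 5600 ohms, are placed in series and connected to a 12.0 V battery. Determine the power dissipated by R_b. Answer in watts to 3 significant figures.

0.0246 W

The current is common to all series resistors; compute it, then apply P = I²R for the target.
R_total = 120 + 5600 = 5720 Ω
I = V / R_total = 12.0 / 5720 = 0.002098 A
P_R_b = I² × R_b = (0.002098)² × 5600 = 0.02465 W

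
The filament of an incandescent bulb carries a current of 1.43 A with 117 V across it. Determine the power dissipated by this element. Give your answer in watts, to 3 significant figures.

V and I are known directly — P = V I, no intermediate step needed.
P = 117 V × 1.430 A = 167.3 W

167 W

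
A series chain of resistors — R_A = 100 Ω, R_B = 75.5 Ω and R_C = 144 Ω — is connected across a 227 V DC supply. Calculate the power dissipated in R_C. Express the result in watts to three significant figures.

Since the resistors are in series they all carry the loop current I = V/R_total; the power in any one is I²R.
R_total = 100 + 75.5 + 144 = 319.5 Ω
I = V / R_total = 227 / 319.5 = 0.7105 A
P_R_C = I² × R_C = (0.7105)² × 144 = 72.69 W

72.7 W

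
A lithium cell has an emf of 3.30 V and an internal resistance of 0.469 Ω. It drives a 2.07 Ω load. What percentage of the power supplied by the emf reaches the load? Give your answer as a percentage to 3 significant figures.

Efficiency is P_load / P_total. With a series r and R sharing the same I, P = I²R for each, so η = R/(R+r).
η = R / (R + r) = 2.07 / (2.07 + 0.469) = 0.8153

81.5 %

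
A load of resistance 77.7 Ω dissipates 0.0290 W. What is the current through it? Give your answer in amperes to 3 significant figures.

The two known quantities fix the third via I = √(P / R).
I = √(0.0290 / 77.7) = 0.01932 A

0.0193 A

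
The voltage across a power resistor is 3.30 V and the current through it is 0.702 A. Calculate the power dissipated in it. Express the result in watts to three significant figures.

2.32 W

Both the voltage across and the current through the element are known, so P = V I applies directly.
P = 3.30 V × 0.7020 A = 2.317 W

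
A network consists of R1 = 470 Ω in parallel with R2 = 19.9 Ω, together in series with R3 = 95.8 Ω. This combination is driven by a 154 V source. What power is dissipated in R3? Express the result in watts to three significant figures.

172 W

Reduce the parallel combination to a single R_p; the circuit then becomes R_p in series with the remaining resistor.
R_p = (470×19.9)/(470+19.9) = 19.09 Ω
R_total = R_p + 95.8 = 19.09 + 95.8 = 114.9 Ω
I = V / R_total = 154 / 114.9 = 1.340 A
R3 carries the full series current, so P = I²R.
P_R3 = (1.340)² × 95.8 = 172.1 W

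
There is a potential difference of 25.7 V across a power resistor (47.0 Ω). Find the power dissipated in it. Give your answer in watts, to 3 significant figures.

14.1 W

We know the drop across the element and its resistance — P = V²/R, one step.
P = (25.7 V)² / 47.0 Ω = 14.05 W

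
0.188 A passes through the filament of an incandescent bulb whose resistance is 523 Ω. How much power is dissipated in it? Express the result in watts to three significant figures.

18.5 W

The current through and the resistance of the element are both given; use P = I²R.
P = (0.1880 A)² × 523 Ω = 18.48 W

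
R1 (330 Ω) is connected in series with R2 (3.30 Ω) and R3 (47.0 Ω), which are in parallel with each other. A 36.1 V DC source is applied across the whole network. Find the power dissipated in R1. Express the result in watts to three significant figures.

First combine the parallel branches into one equivalent R_p, then R1 + R_p is a series pair.
R_p = (3.30×47.0)/(3.30+47.0) = 3.083 Ω
R_total = 330 + 3.083 = 333.1 Ω
I = V / R_total = 36.1 / 333.1 = 0.1084 A
R1 is in the main series path, so its power is I²R1.
P_R1 = (0.1084)² × 330 = 3.876 W

3.88 W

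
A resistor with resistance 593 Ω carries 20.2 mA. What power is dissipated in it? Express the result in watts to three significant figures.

With I and R stated, P = I²R applies in one step.
P = (0.02020 A)² × 593 Ω = 0.2420 W

0.242 W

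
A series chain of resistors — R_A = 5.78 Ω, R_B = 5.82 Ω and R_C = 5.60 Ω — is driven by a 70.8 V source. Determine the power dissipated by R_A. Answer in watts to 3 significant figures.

97.9 W

Series elements share the same current, so find I first, then use P = I²R.
R_total = 5.78 + 5.82 + 5.60 = 17.20 Ω
I = V / R_total = 70.8 / 17.20 = 4.116 A
P_R_A = I² × R_A = (4.116)² × 5.78 = 97.93 W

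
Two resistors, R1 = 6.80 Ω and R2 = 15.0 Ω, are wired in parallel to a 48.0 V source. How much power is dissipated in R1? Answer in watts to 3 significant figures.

Parallel branches share the same voltage; P = V²/R gives the branch power in one step.
P_R1 = V² / R1 = (48.0)² / 6.80 Ω = 338.8 W

339 W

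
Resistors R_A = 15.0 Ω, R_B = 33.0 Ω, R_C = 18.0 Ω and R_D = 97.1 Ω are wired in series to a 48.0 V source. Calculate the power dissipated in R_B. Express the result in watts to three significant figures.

Series elements share the same current, so find I first, then use P = I²R.
R_total = 15.0 + 33.0 + 18.0 + 97.1 = 163.1 Ω
I = V / R_total = 48.0 / 163.1 = 0.2943 A
P_R_B = I² × R_B = (0.2943)² × 33.0 = 2.858 W

2.86 W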